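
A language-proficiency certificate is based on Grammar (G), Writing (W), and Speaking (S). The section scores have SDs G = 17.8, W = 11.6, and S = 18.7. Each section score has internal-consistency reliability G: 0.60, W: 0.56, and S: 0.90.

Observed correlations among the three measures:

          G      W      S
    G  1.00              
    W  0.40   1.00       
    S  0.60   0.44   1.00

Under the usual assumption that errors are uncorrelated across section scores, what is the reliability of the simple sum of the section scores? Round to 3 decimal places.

0.858

Var(G+W+S) = 17.8² + 11.6² + 18.7² + 2·[17.8·11.6·0.40 + 17.8·18.7·0.60 + 11.6·18.7·0.44] = 801.09 + 755.506 = 1556.6.
Under uncorrelated errors the observed covariances equal the true-score covariances, so only the own-variance terms attenuate.
True-score variance = [17.8²·0.60 + 11.6²·0.56 + 18.7²·0.90] + 755.506 = 580.179 + 755.506 = 1335.68.
Reliability = 1335.68 / 1556.6 = 0.858.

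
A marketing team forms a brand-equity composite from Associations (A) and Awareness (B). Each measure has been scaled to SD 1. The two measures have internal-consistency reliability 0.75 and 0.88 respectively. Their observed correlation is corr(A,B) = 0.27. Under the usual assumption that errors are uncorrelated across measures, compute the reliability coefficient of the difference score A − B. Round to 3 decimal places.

Var(A−B) = 1 + 1 − 2·0.27 = 2 − 0.54 = 1.46.
With uncorrelated errors the cross-covariances are all true-score covariance, so they carry over unchanged; only the diagonal terms shrink to ρᵢσᵢ².
True-score variance = [0.75 + 0.88] − 0.54 = 1.63 − 0.54 = 1.09.
Reliability = 1.09 / 1.46 = 0.747.

0.747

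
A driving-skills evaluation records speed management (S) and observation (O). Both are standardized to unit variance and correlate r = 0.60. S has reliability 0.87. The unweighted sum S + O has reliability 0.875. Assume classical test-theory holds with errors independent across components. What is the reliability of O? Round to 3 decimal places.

0.730

Var(S+O) = 2 + 2·0.60 = 3.200.
True-score variance = ρ_S + ρ_O + 2·0.60, so 0.875 = (0.87 + ρ_O + 1.20) / 3.200.
ρ_O = 0.875·3.200 − 0.87 − 1.20 = 0.730.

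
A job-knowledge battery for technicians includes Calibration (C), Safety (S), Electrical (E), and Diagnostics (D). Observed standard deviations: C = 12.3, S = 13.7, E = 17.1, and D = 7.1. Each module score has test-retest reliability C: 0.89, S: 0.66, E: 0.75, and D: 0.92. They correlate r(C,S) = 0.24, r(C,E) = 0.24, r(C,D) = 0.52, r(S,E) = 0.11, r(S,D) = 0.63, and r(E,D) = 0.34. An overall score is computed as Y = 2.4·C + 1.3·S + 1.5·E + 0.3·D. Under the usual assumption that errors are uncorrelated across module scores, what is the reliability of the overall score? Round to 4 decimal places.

Var(Y) = 2.4²·12.3² + 1.3²·13.7² + 1.5²·17.1² + 0.3²·7.1² + 2·[3.12·12.3·13.7·0.24 + 3.6·12.3·17.1·0.24 + 0.72·12.3·7.1·0.52 + 1.95·13.7·17.1·0.11 + 0.39·13.7·7.1·0.63 + 0.45·17.1·7.1·0.34] = 1851.09 + 866.655 = 2717.74.
Because errors are independent across components, Cov(Tᵢ,Tⱼ) = Cov(Xᵢ,Xⱼ); the off-diagonal part of the true-score variance is the same as above.
True-score variance = [2.4²·12.3²·0.89 + 1.3²·13.7²·0.66 + 1.5²·17.1²·0.75 + 0.3²·7.1²·0.92] + 866.655 = 1482.54 + 866.655 = 2349.19.
Reliability = 2349.19 / 2717.74 = 0.8644.

0.8644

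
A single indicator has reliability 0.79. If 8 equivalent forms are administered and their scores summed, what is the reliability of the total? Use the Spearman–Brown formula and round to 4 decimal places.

0.9678

ρ_k = kρ / (1 + (k−1)ρ) = 8·0.79 / (1 + 7·0.79) = 6.320 / 6.530 = 0.9678.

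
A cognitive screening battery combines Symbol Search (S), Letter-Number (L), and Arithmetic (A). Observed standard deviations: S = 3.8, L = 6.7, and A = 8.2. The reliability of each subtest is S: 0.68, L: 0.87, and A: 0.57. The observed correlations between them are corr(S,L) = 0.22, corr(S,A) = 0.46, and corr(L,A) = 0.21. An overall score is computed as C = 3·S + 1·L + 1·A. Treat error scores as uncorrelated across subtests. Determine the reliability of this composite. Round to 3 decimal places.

0.802

Var(C) = 3²·3.8² + 6.7² + 8.2² + 2·[3·3.8·6.7·0.22 + 3·3.8·8.2·0.46 + 6.7·8.2·0.21] = 242.09 + 142.684 = 384.774.
Because errors are independent across components, Cov(Tᵢ,Tⱼ) = Cov(Xᵢ,Xⱼ); the off-diagonal part of the true-score variance is the same as above.
True-score variance = [3²·3.8²·0.68 + 6.7²·0.87 + 8.2²·0.57] + 142.684 = 165.754 + 142.684 = 308.438.
Reliability = 308.438 / 384.774 = 0.802.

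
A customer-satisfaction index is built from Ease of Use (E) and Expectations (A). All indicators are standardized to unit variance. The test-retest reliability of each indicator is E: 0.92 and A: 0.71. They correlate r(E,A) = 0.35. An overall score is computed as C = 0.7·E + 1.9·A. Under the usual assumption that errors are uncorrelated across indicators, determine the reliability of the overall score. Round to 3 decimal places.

Var(C) = 0.7² + 1.9² + 2·[1.33·0.35] = 4.1 + 0.931 = 5.031.
With uncorrelated errors the cross-covariances are all true-score covariance, so they carry over unchanged; only the diagonal terms shrink to ρᵢσᵢ².
True-score variance = [0.7²·0.92 + 1.9²·0.71] + 0.931 = 3.0139 + 0.931 = 3.9449.
Reliability = 3.9449 / 5.031 = 0.784.

0.784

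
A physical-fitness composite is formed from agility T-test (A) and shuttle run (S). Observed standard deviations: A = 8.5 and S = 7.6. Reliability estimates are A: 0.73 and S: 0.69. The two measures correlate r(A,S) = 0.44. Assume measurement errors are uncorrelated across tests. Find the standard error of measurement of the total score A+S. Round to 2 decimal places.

6.12

Var(total) = 130.01 + 56.848 = 186.858.
True-score variance = 92.5969 + 56.848 = 149.445, so reliability = 0.7998.
Error variance = 186.858 − 149.445 = 37.4131; SEM = √37.4131 = 6.12.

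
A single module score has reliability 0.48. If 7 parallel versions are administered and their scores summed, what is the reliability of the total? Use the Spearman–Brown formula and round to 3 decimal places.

0.866

ρ_k = kρ / (1 + (k−1)ρ) = 7·0.48 / (1 + 6·0.48) = 3.360 / 3.880 = 0.866.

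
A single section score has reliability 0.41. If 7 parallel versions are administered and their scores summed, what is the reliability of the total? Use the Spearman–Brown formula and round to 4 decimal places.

0.8295

ρ_k = kρ / (1 + (k−1)ρ) = 7·0.41 / (1 + 6·0.41) = 2.870 / 3.460 = 0.8295.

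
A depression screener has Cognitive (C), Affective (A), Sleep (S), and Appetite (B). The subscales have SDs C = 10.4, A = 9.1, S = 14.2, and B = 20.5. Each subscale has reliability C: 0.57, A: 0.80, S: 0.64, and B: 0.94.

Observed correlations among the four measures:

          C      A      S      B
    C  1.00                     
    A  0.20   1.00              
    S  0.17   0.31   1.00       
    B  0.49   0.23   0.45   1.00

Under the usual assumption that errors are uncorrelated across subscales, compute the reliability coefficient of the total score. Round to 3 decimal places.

Var(C+A+S+B) = 10.4² + 9.1² + 14.2² + 20.5² + 2·[10.4·9.1·0.20 + 10.4·14.2·0.17 + 10.4·20.5·0.49 + 9.1·14.2·0.31 + 9.1·20.5·0.23 + 14.2·20.5·0.45] = 812.86 + 724.923 = 1537.78.
With uncorrelated errors the cross-covariances are all true-score covariance, so they carry over unchanged; only the diagonal terms shrink to ρᵢσᵢ².
True-score variance = [10.4²·0.57 + 9.1²·0.80 + 14.2²·0.64 + 20.5²·0.94] + 724.923 = 651.984 + 724.923 = 1376.91.
Reliability = 1376.91 / 1537.78 = 0.895.

0.895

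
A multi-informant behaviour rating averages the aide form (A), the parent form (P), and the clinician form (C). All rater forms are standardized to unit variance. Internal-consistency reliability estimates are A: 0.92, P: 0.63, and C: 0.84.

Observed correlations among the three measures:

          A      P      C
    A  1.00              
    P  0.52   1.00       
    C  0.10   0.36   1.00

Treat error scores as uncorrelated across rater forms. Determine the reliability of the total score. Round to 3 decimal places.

0.877

Var(A+P+C) = 3 + 2·[0.52 + 0.10 + 0.36] = 3 + 1.96 = 4.96.
Under uncorrelated errors the observed covariances equal the true-score covariances, so only the own-variance terms attenuate.
True-score variance = [0.92 + 0.63 + 0.84] + 1.96 = 2.39 + 1.96 = 4.35.
Reliability = 4.35 / 4.96 = 0.877.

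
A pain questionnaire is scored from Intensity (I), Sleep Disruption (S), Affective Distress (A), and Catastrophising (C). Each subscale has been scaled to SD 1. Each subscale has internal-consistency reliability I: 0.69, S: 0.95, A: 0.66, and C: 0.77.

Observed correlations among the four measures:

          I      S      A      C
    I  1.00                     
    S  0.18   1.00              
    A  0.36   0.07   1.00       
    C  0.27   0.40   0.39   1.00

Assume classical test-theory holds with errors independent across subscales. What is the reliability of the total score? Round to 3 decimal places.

Var(I+S+A+C) = 4 + 2·[0.18 + 0.36 + 0.27 + 0.07 + 0.40 + 0.39] = 4 + 3.34 = 7.34.
Under uncorrelated errors the observed covariances equal the true-score covariances, so only the own-variance terms attenuate.
True-score variance = [0.69 + 0.95 + 0.66 + 0.77] + 3.34 = 3.07 + 3.34 = 6.41.
Reliability = 6.41 / 7.34 = 0.873.

0.873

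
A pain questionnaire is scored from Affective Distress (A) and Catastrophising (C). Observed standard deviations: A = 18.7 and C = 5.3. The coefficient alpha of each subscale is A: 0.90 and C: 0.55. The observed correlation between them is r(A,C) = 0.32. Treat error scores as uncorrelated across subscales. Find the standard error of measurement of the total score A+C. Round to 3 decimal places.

6.900

Var(total) = 377.78 + 63.4304 = 441.21.
True-score variance = 330.171 + 63.4304 = 393.601, so reliability = 0.8921.
Error variance = 441.21 − 393.601 = 47.6095; SEM = √47.6095 = 6.900.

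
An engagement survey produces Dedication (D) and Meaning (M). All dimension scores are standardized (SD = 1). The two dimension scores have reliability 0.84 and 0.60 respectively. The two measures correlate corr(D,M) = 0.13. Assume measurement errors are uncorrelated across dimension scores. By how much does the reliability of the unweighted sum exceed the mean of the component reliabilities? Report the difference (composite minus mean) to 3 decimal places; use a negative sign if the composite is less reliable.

Var(sum) = 2 + 0.26 = 2.26; true-score variance = 1.44 + 0.26 = 1.7; composite reliability = 0.7522.
Mean component reliability = 0.7200.
Difference = 0.7522 − 0.7200 = 0.032.

0.032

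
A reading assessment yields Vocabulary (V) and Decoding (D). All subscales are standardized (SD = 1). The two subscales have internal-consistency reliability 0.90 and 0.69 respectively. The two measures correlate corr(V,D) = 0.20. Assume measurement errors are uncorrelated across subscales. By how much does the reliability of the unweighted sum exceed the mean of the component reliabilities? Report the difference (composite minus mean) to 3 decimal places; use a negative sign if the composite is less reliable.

Var(sum) = 2 + 0.4 = 2.4; true-score variance = 1.59 + 0.4 = 1.99; composite reliability = 0.8292.
Mean component reliability = 0.7950.
Difference = 0.8292 − 0.7950 = 0.034.

0.034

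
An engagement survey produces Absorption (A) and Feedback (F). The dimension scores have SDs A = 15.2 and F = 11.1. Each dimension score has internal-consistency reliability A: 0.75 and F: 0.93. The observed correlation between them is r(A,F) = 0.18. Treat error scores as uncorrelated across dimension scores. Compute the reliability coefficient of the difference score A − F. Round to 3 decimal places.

0.774

Var(A−F) = 15.2² + 11.1² − 2·15.2·11.1·0.18 = 354.25 − 60.7392 = 293.511.
Under uncorrelated errors the observed covariances equal the true-score covariances, so only the own-variance terms attenuate.
True-score variance = [15.2²·0.75 + 11.1²·0.93] − 60.7392 = 287.865 − 60.7392 = 227.126.
Reliability = 227.126 / 293.511 = 0.774.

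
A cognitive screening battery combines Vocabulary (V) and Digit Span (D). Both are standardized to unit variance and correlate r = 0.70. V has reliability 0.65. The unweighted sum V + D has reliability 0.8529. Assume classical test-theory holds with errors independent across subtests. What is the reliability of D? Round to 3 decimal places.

0.850

Var(V+D) = 2 + 2·0.70 = 3.400.
True-score variance = ρ_V + ρ_D + 2·0.70, so 0.8529 = (0.65 + ρ_D + 1.40) / 3.400.
ρ_D = 0.8529·3.400 − 0.65 − 1.40 = 0.850.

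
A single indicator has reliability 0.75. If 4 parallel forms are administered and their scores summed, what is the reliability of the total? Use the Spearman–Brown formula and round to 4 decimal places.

ρ_k = kρ / (1 + (k−1)ρ) = 4·0.75 / (1 + 3·0.75) = 3.000 / 3.250 = 0.9231.

0.9231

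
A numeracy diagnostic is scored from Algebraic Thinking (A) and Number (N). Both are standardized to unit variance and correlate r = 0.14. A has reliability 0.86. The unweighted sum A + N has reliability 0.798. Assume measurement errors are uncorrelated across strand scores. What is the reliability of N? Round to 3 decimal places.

0.679

Var(A+N) = 2 + 2·0.14 = 2.280.
True-score variance = ρ_A + ρ_N + 2·0.14, so 0.798 = (0.86 + ρ_N + 0.28) / 2.280.
ρ_N = 0.798·2.280 − 0.86 − 0.28 = 0.679.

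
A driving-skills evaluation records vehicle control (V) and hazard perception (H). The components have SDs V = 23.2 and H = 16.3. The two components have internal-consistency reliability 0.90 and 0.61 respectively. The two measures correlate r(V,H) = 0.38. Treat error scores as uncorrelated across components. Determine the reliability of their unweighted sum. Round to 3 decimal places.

Var(V+H) = 23.2² + 16.3² + 2·[23.2·16.3·0.38] = 803.93 + 287.402 = 1091.33.
Because errors are independent across components, Cov(Tᵢ,Tⱼ) = Cov(Xᵢ,Xⱼ); the off-diagonal part of the true-score variance is the same as above.
True-score variance = [23.2²·0.90 + 16.3²·0.61] + 287.402 = 646.487 + 287.402 = 933.889.
Reliability = 933.889 / 1091.33 = 0.856.

0.856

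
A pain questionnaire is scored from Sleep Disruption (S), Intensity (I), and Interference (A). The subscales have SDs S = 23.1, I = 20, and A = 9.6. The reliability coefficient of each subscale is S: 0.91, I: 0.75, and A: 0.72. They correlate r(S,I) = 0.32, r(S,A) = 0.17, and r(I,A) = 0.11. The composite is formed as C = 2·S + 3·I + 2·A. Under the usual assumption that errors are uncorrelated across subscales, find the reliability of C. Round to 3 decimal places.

Var(C) = 2²·23.1² + 3²·20² + 2²·9.6² + 2·[6·23.1·20·0.32 + 4·23.1·9.6·0.17 + 6·20·9.6·0.11] = 6103.08 + 2329.11 = 8432.19.
Under uncorrelated errors the observed covariances equal the true-score covariances, so only the own-variance terms attenuate.
True-score variance = [2²·23.1²·0.91 + 3²·20²·0.75 + 2²·9.6²·0.72] + 2329.11 = 4907.76 + 2329.11 = 7236.87.
Reliability = 7236.87 / 8432.19 = 0.858.

0.858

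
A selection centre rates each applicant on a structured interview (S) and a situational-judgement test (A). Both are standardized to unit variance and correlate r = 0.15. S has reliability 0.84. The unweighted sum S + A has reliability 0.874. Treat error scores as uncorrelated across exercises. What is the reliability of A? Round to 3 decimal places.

Var(S+A) = 2 + 2·0.15 = 2.300.
True-score variance = ρ_S + ρ_A + 2·0.15, so 0.874 = (0.84 + ρ_A + 0.30) / 2.300.
ρ_A = 0.874·2.300 − 0.84 − 0.30 = 0.870.

0.870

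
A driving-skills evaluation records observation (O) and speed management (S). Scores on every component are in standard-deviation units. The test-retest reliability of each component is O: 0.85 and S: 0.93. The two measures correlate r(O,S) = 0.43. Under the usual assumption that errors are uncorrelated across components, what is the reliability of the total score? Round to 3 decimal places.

Var(O+S) = 2 + 2·[0.43] = 2 + 0.86 = 2.86.
Under uncorrelated errors the observed covariances equal the true-score covariances, so only the own-variance terms attenuate.
True-score variance = [0.85 + 0.93] + 0.86 = 1.78 + 0.86 = 2.64.
Reliability = 2.64 / 2.86 = 0.923.

0.923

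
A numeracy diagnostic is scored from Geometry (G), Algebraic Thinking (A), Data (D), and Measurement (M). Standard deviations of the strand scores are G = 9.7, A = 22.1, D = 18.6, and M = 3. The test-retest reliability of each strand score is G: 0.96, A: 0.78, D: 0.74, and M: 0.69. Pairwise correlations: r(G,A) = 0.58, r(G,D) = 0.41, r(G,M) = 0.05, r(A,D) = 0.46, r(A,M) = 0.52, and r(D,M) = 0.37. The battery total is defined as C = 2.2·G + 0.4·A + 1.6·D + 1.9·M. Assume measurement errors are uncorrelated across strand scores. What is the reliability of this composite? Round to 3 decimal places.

Var(C) = 2.2²·9.7² + 0.4²·22.1² + 1.6²·18.6² + 1.9²·3² + 2·[0.88·9.7·22.1·0.58 + 3.52·9.7·18.6·0.41 + 4.18·9.7·3·0.05 + 0.64·22.1·18.6·0.46 + 0.76·22.1·3·0.52 + 3.04·18.6·3·0.37] = 1451.69 + 1171.72 = 2623.41.
Because errors are independent across components, Cov(Tᵢ,Tⱼ) = Cov(Xᵢ,Xⱼ); the off-diagonal part of the true-score variance is the same as above.
True-score variance = [2.2²·9.7²·0.96 + 0.4²·22.1²·0.78 + 1.6²·18.6²·0.74 + 1.9²·3²·0.69] + 1171.72 = 1175.94 + 1171.72 = 2347.66.
Reliability = 2347.66 / 2623.41 = 0.895.

0.895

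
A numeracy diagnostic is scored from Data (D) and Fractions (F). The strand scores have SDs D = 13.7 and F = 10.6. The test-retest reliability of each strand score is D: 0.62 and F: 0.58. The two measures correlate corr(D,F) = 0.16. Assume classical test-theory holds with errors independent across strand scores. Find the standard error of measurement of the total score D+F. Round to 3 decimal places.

Var(total) = 300.05 + 46.4704 = 346.52.
True-score variance = 181.537 + 46.4704 = 228.007, so reliability = 0.6580.
Error variance = 346.52 − 228.007 = 118.513; SEM = √118.513 = 10.886.

10.886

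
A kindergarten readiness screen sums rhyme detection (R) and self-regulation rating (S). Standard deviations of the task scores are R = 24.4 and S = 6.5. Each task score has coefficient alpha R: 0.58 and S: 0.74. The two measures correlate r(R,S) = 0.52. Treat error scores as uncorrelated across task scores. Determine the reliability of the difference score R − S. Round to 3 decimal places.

Var(R−S) = 24.4² + 6.5² − 2·24.4·6.5·0.52 = 637.61 − 164.944 = 472.666.
Under uncorrelated errors the observed covariances equal the true-score covariances, so only the own-variance terms attenuate.
True-score variance = [24.4²·0.58 + 6.5²·0.74] − 164.944 = 376.574 − 164.944 = 211.63.
Reliability = 211.63 / 472.666 = 0.448.

0.448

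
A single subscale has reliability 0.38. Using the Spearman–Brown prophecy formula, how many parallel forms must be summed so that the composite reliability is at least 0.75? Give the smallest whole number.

5

k ≥ ρ*(1−ρ₁)/(ρ₁(1−ρ*)) = 0.75·0.62 / (0.38·0.25) = 4.895.
Smallest integer k = 5.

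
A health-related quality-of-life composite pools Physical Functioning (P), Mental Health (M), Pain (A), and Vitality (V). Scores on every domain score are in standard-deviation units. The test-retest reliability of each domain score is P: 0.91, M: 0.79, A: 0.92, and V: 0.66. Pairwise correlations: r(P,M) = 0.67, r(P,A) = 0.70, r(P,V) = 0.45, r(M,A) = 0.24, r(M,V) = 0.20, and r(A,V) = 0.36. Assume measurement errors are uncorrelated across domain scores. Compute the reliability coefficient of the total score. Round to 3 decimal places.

0.922

Var(P+M+A+V) = 4 + 2·[0.67 + 0.70 + 0.45 + 0.24 + 0.20 + 0.36] = 4 + 5.24 = 9.24.
With uncorrelated errors the cross-covariances are all true-score covariance, so they carry over unchanged; only the diagonal terms shrink to ρᵢσᵢ².
True-score variance = [0.91 + 0.79 + 0.92 + 0.66] + 5.24 = 3.28 + 5.24 = 8.52.
Reliability = 8.52 / 9.24 = 0.922.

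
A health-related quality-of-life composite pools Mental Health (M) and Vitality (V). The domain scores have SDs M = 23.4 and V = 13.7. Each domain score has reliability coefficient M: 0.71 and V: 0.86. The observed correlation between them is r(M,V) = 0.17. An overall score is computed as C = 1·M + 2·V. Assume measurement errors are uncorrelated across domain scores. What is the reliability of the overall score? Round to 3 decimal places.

Var(C) = 23.4² + 2²·13.7² + 2·[2·23.4·13.7·0.17] = 1298.32 + 217.994 = 1516.31.
With uncorrelated errors the cross-covariances are all true-score covariance, so they carry over unchanged; only the diagonal terms shrink to ρᵢσᵢ².
True-score variance = [23.4²·0.71 + 2²·13.7²·0.86] + 217.994 = 1034.42 + 217.994 = 1252.42.
Reliability = 1252.42 / 1516.31 = 0.826.

0.826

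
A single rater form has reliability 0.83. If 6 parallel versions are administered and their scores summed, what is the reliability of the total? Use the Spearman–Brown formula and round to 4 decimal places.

ρ_k = kρ / (1 + (k−1)ρ) = 6·0.83 / (1 + 5·0.83) = 4.980 / 5.150 = 0.9670.

0.9670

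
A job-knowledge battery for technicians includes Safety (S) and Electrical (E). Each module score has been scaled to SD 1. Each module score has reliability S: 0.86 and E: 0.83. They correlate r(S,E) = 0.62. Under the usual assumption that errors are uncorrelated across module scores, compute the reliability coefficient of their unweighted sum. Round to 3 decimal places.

0.904

Var(S+E) = 2 + 2·[0.62] = 2 + 1.24 = 3.24.
With uncorrelated errors the cross-covariances are all true-score covariance, so they carry over unchanged; only the diagonal terms shrink to ρᵢσᵢ².
True-score variance = [0.86 + 0.83] + 1.24 = 1.69 + 1.24 = 2.93.
Reliability = 2.93 / 3.24 = 0.904.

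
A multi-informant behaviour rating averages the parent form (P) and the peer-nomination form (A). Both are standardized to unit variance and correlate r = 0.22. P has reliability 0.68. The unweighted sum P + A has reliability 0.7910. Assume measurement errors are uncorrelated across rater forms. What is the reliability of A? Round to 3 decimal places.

Var(P+A) = 2 + 2·0.22 = 2.440.
True-score variance = ρ_P + ρ_A + 2·0.22, so 0.7910 = (0.68 + ρ_A + 0.44) / 2.440.
ρ_A = 0.7910·2.440 − 0.68 − 0.44 = 0.810.

0.810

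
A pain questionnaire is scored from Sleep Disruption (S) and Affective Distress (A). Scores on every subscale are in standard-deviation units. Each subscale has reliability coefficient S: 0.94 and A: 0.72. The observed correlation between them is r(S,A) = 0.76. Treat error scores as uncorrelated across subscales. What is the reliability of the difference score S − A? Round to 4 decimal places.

Var(S−A) = 1 + 1 − 2·0.76 = 2 − 1.52 = 0.48.
Under uncorrelated errors the observed covariances equal the true-score covariances, so only the own-variance terms attenuate.
True-score variance = [0.94 + 0.72] − 1.52 = 1.66 − 1.52 = 0.14.
Reliability = 0.14 / 0.48 = 0.2917.

0.2917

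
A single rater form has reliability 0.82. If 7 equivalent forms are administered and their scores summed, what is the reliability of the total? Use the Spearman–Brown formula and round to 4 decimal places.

ρ_k = kρ / (1 + (k−1)ρ) = 7·0.82 / (1 + 6·0.82) = 5.740 / 5.920 = 0.9696.

0.9696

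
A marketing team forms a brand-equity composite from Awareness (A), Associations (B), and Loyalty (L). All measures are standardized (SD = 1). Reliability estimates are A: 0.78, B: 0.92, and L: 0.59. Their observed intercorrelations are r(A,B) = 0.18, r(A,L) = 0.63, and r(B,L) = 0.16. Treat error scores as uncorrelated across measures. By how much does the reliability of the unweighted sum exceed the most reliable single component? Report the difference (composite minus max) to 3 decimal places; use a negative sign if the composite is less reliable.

-0.064

Var(sum) = 3 + 1.94 = 4.94; true-score variance = 2.29 + 1.94 = 4.23; composite reliability = 0.8563.
Max component reliability = 0.9200.
Difference = 0.8563 − 0.9200 = -0.064.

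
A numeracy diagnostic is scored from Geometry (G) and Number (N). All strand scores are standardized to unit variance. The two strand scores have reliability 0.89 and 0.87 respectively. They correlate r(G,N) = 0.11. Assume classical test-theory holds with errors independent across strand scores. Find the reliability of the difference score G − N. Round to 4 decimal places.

0.8652

Var(G−N) = 1 + 1 − 2·0.11 = 2 − 0.22 = 1.78.
Because errors are independent across components, Cov(Tᵢ,Tⱼ) = Cov(Xᵢ,Xⱼ); the off-diagonal part of the true-score variance is the same as above.
True-score variance = [0.89 + 0.87] − 0.22 = 1.76 − 0.22 = 1.54.
Reliability = 1.54 / 1.78 = 0.8652.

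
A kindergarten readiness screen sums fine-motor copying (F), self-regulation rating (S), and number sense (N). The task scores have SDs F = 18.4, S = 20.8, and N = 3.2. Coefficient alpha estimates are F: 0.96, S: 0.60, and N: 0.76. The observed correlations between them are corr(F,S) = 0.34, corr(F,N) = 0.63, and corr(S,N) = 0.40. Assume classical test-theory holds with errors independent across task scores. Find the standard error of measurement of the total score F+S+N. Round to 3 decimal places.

13.750

Var(total) = 781.44 + 387.686 = 1169.13.
True-score variance = 592.384 + 387.686 = 980.07, so reliability = 0.8383.
Error variance = 1169.13 − 980.07 = 189.056; SEM = √189.056 = 13.750.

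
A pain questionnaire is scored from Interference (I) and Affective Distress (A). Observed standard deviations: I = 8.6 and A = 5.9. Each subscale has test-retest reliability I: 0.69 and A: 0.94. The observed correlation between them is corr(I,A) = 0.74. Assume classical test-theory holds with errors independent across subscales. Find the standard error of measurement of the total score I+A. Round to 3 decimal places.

5.002

Var(total) = 108.77 + 75.0952 = 183.865.
True-score variance = 83.7538 + 75.0952 = 158.849, so reliability = 0.8639.
Error variance = 183.865 − 158.849 = 25.0162; SEM = √25.0162 = 5.002.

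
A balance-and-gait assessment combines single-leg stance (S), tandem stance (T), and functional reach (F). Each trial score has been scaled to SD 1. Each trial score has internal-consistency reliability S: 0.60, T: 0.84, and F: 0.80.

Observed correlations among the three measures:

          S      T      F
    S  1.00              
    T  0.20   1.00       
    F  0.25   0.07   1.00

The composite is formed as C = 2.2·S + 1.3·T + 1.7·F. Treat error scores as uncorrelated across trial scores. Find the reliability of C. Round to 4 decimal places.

0.7815

Var(C) = 2.2² + 1.3² + 1.7² + 2·[2.86·0.20 + 3.74·0.25 + 2.21·0.07] = 9.42 + 3.3234 = 12.7434.
Because errors are independent across components, Cov(Tᵢ,Tⱼ) = Cov(Xᵢ,Xⱼ); the off-diagonal part of the true-score variance is the same as above.
True-score variance = [2.2²·0.60 + 1.3²·0.84 + 1.7²·0.80] + 3.3234 = 6.6356 + 3.3234 = 9.959.
Reliability = 9.959 / 12.7434 = 0.7815.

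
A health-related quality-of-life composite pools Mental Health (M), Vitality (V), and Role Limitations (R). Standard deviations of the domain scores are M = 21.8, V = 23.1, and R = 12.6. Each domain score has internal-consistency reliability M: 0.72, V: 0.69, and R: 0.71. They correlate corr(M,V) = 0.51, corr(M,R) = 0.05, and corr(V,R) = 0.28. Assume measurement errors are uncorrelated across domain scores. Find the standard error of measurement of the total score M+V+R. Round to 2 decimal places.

18.56

Var(total) = 1167.61 + 704.113 = 1871.72.
True-score variance = 823.083 + 704.113 = 1527.2, so reliability = 0.8159.
Error variance = 1871.72 − 1527.2 = 344.527; SEM = √344.527 = 18.56.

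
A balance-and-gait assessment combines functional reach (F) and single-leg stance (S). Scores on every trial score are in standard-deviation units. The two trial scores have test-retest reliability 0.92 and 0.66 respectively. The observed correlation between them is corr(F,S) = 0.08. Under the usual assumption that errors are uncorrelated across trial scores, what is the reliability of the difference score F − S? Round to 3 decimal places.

Var(F−S) = 1 + 1 − 2·0.08 = 2 − 0.16 = 1.84.
Under uncorrelated errors the observed covariances equal the true-score covariances, so only the own-variance terms attenuate.
True-score variance = [0.92 + 0.66] − 0.16 = 1.58 − 0.16 = 1.42.
Reliability = 1.42 / 1.84 = 0.772.

0.772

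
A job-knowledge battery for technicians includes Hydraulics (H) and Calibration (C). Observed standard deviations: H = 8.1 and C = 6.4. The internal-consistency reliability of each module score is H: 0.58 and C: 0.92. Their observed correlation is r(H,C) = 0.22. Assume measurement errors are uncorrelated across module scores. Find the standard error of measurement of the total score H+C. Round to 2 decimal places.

Var(total) = 106.57 + 22.8096 = 129.38.
True-score variance = 75.737 + 22.8096 = 98.5466, so reliability = 0.7617.
Error variance = 129.38 − 98.5466 = 30.833; SEM = √30.833 = 5.55.

5.55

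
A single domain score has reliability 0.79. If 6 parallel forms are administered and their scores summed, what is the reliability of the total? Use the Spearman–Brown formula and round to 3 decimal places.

0.958

ρ_k = kρ / (1 + (k−1)ρ) = 6·0.79 / (1 + 5·0.79) = 4.740 / 4.950 = 0.958.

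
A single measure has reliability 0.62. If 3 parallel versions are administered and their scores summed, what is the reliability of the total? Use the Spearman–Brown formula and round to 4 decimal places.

0.8304

ρ_k = kρ / (1 + (k−1)ρ) = 3·0.62 / (1 + 2·0.62) = 1.860 / 2.240 = 0.8304.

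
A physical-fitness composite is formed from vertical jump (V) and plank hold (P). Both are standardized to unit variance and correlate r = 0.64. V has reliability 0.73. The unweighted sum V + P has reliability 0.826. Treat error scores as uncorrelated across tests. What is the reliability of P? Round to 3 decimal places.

0.699

Var(V+P) = 2 + 2·0.64 = 3.280.
True-score variance = ρ_V + ρ_P + 2·0.64, so 0.826 = (0.73 + ρ_P + 1.28) / 3.280.
ρ_P = 0.826·3.280 − 0.73 − 1.28 = 0.699.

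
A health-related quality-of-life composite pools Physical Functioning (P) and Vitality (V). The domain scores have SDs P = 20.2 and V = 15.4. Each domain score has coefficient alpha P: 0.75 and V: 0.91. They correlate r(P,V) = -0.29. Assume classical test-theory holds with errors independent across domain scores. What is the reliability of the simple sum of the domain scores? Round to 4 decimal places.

Var(P+V) = 20.2² + 15.4² + 2·[20.2·15.4·(-0.29)] = 645.2 − 180.426 = 464.774.
Because errors are independent across components, Cov(Tᵢ,Tⱼ) = Cov(Xᵢ,Xⱼ); the off-diagonal part of the true-score variance is the same as above.
True-score variance = [20.2²·0.75 + 15.4²·0.91] − 180.426 = 521.846 − 180.426 = 341.419.
Reliability = 341.419 / 464.774 = 0.7346.

0.7346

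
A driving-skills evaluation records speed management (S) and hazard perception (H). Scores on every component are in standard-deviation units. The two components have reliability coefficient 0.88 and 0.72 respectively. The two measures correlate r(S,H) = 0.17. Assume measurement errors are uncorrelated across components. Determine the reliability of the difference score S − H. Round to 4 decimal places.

0.7590

Var(S−H) = 1 + 1 − 2·0.17 = 2 − 0.34 = 1.66.
Under uncorrelated errors the observed covariances equal the true-score covariances, so only the own-variance terms attenuate.
True-score variance = [0.88 + 0.72] − 0.34 = 1.6 − 0.34 = 1.26.
Reliability = 1.26 / 1.66 = 0.7590.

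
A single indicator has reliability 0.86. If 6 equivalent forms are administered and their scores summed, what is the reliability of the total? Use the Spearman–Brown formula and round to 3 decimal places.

ρ_k = kρ / (1 + (k−1)ρ) = 6·0.86 / (1 + 5·0.86) = 5.160 / 5.300 = 0.974.

0.974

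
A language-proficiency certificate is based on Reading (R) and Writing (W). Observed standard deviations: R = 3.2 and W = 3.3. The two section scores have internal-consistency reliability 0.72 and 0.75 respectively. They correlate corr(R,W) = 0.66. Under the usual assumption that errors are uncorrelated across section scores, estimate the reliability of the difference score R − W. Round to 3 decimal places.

0.223

Var(R−W) = 3.2² + 3.3² − 2·3.2·3.3·0.66 = 21.13 − 13.9392 = 7.1908.
With uncorrelated errors the cross-covariances are all true-score covariance, so they carry over unchanged; only the diagonal terms shrink to ρᵢσᵢ².
True-score variance = [3.2²·0.72 + 3.3²·0.75] − 13.9392 = 15.5403 − 13.9392 = 1.6011.
Reliability = 1.6011 / 7.1908 = 0.223.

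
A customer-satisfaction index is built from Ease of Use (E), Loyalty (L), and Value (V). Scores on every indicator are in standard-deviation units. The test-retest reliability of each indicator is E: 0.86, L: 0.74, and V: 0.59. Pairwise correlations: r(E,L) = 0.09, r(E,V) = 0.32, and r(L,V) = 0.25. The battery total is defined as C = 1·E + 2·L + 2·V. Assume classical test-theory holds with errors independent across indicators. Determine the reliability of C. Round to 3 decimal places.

0.777

Var(C) = 1 + 2² + 2² + 2·[2·0.09 + 2·0.32 + 4·0.25] = 9 + 3.64 = 12.64.
With uncorrelated errors the cross-covariances are all true-score covariance, so they carry over unchanged; only the diagonal terms shrink to ρᵢσᵢ².
True-score variance = [0.86 + 2²·0.74 + 2²·0.59] + 3.64 = 6.18 + 3.64 = 9.82.
Reliability = 9.82 / 12.64 = 0.777.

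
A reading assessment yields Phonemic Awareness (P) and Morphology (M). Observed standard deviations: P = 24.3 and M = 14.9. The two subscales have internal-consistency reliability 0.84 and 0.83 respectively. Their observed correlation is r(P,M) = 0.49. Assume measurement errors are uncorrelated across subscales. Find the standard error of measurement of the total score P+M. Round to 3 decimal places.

Var(total) = 812.5 + 354.829 = 1167.33.
True-score variance = 680.28 + 354.829 = 1035.11, so reliability = 0.8867.
Error variance = 1167.33 − 1035.11 = 132.22; SEM = √132.22 = 11.499.

11.499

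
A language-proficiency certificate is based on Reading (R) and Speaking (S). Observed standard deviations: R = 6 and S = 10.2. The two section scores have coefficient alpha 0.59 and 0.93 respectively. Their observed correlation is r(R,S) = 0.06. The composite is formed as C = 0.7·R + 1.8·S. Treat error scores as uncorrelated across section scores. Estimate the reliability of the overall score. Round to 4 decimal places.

0.9153

Var(C) = 0.7²·6² + 1.8²·10.2² + 2·[1.26·6·10.2·0.06] = 354.73 + 9.25344 = 363.983.
Because errors are independent across components, Cov(Tᵢ,Tⱼ) = Cov(Xᵢ,Xⱼ); the off-diagonal part of the true-score variance is the same as above.
True-score variance = [0.7²·6²·0.59 + 1.8²·10.2²·0.93] + 9.25344 = 323.901 + 9.25344 = 333.154.
Reliability = 333.154 / 363.983 = 0.9153.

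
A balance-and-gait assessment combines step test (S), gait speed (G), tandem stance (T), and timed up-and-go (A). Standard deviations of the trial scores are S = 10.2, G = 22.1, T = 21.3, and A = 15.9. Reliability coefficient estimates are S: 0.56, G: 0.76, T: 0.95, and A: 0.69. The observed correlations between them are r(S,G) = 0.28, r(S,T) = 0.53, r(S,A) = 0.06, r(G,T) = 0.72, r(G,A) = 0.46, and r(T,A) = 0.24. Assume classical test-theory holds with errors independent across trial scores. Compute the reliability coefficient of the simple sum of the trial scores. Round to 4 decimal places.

Var(S+G+T+A) = 10.2² + 22.1² + 21.3² + 15.9² + 2·[10.2·22.1·0.28 + 10.2·21.3·0.53 + 10.2·15.9·0.06 + 22.1·21.3·0.72 + 22.1·15.9·0.46 + 21.3·15.9·0.24] = 1298.95 + 1539.68 = 2838.63.
Under uncorrelated errors the observed covariances equal the true-score covariances, so only the own-variance terms attenuate.
True-score variance = [10.2²·0.56 + 22.1²·0.76 + 21.3²·0.95 + 15.9²·0.69] + 1539.68 = 1034.9 + 1539.68 = 2574.58.
Reliability = 2574.58 / 2838.63 = 0.9070.

0.9070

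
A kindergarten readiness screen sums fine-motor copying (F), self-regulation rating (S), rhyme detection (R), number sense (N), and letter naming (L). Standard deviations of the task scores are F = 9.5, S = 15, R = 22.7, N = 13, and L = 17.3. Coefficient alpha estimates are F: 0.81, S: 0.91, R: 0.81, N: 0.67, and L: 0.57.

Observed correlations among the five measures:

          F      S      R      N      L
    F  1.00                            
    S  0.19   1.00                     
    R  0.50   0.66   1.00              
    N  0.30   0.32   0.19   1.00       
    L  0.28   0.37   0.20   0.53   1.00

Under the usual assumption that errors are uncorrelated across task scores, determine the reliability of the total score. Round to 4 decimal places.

Var(F+S+R+N+L) = 9.5² + 15² + 22.7² + 13² + 17.3² + 2·[9.5·15·0.19 + 9.5·22.7·0.50 + 9.5·13·0.30 + 9.5·17.3·0.28 + 15·22.7·0.66 + 15·13·0.32 + 15·17.3·0.37 + 22.7·13·0.19 + 22.7·17.3·0.20 + 13·17.3·0.53] = 1298.83 + 1709.84 = 3008.67.
With uncorrelated errors the cross-covariances are all true-score covariance, so they carry over unchanged; only the diagonal terms shrink to ρᵢσᵢ².
True-score variance = [9.5²·0.81 + 15²·0.91 + 22.7²·0.81 + 13²·0.67 + 17.3²·0.57] + 1709.84 = 979.063 + 1709.84 = 2688.9.
Reliability = 2688.9 / 3008.67 = 0.8937.

0.8937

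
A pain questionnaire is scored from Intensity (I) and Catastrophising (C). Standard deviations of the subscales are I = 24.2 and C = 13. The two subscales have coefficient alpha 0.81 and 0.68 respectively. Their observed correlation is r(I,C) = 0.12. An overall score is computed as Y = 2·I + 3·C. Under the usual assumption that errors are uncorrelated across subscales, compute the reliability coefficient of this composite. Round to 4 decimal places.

0.7841

Var(Y) = 2²·24.2² + 3²·13² + 2·[6·24.2·13·0.12] = 3863.56 + 453.024 = 4316.58.
Under uncorrelated errors the observed covariances equal the true-score covariances, so only the own-variance terms attenuate.
True-score variance = [2²·24.2²·0.81 + 3²·13²·0.68] + 453.024 = 2931.75 + 453.024 = 3384.78.
Reliability = 3384.78 / 4316.58 = 0.7841.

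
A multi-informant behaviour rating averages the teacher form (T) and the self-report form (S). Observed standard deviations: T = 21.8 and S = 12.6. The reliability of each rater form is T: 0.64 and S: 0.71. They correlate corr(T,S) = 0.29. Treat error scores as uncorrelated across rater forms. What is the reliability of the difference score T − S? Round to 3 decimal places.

0.543

Var(T−S) = 21.8² + 12.6² − 2·21.8·12.6·0.29 = 634 − 159.314 = 474.686.
With uncorrelated errors the cross-covariances are all true-score covariance, so they carry over unchanged; only the diagonal terms shrink to ρᵢσᵢ².
True-score variance = [21.8²·0.64 + 12.6²·0.71] − 159.314 = 416.873 − 159.314 = 257.559.
Reliability = 257.559 / 474.686 = 0.543.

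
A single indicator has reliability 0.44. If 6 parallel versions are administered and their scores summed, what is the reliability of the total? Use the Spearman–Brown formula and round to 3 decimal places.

ρ_k = kρ / (1 + (k−1)ρ) = 6·0.44 / (1 + 5·0.44) = 2.640 / 3.200 = 0.825.

0.825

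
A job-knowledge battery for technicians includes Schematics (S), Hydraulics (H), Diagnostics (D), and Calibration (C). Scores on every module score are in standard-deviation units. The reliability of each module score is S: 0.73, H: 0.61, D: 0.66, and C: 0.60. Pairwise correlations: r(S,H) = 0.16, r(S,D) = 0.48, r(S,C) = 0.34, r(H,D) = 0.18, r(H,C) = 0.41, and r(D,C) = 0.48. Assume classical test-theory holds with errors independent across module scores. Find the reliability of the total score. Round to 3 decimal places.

0.827

Var(S+H+D+C) = 4 + 2·[0.16 + 0.48 + 0.34 + 0.18 + 0.41 + 0.48] = 4 + 4.1 = 8.1.
Because errors are independent across components, Cov(Tᵢ,Tⱼ) = Cov(Xᵢ,Xⱼ); the off-diagonal part of the true-score variance is the same as above.
True-score variance = [0.73 + 0.61 + 0.66 + 0.60] + 4.1 = 2.6 + 4.1 = 6.7.
Reliability = 6.7 / 8.1 = 0.827.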